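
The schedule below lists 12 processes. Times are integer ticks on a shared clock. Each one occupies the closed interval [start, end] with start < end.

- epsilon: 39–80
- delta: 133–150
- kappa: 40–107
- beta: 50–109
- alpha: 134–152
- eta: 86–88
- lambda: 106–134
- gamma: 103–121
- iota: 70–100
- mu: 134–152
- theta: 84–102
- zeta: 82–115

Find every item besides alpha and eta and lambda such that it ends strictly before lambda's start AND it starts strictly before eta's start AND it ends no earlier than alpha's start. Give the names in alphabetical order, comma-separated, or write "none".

none

Conditions: its end is strictly before lambda's start (X.end < 106) AND its start is strictly before eta's start (X.start < 86) AND its end is no earlier than alpha's start (X.end >= 134).
beta: end 109 < 106? ✗; start 50 < 86? ✓; end 109 >= 134? ✗ → no.
delta: end 150 < 106? ✗; start 133 < 86? ✗; end 150 >= 134? ✓ → no.
epsilon: end 80 < 106? ✓; start 39 < 86? ✓; end 80 >= 134? ✗ → no.
gamma: end 121 < 106? ✗; start 103 < 86? ✗; end 121 >= 134? ✗ → no.
iota: end 100 < 106? ✓; start 70 < 86? ✓; end 100 >= 134? ✗ → no.
kappa: end 107 < 106? ✗; start 40 < 86? ✓; end 107 >= 134? ✗ → no.
mu: end 152 < 106? ✗; start 134 < 86? ✗; end 152 >= 134? ✓ → no.
theta: end 102 < 106? ✓; start 84 < 86? ✓; end 102 >= 134? ✗ → no.
zeta: end 115 < 106? ✗; start 82 < 86? ✓; end 115 >= 134? ✗ → no.
Result: none.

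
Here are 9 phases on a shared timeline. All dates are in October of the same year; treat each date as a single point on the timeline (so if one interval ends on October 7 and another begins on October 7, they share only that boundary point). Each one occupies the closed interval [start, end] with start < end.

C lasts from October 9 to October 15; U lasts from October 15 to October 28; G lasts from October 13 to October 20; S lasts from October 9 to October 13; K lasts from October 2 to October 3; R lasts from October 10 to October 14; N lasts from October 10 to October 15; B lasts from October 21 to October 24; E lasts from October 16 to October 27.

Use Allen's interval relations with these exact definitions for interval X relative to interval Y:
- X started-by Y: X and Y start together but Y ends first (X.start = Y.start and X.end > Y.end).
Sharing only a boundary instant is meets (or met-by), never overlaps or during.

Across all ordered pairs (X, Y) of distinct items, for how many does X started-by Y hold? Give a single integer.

2

Checking all 72 ordered pairs for relation 'started-by'; matching pairs in alphabetical order:
(C, S): C started-by S ✓
(N, R): N started-by R ✓
Count: 2.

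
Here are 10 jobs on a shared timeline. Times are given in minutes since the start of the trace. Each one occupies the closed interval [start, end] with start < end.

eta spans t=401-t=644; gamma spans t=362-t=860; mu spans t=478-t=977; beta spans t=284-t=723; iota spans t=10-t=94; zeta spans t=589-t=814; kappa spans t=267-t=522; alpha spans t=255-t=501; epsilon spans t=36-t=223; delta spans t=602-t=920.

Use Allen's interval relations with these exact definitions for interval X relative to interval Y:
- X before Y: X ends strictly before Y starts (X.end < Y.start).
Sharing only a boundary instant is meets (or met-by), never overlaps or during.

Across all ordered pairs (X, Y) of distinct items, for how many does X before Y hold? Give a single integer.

20

Checking all 90 ordered pairs for relation 'before'; matching pairs in alphabetical order:
(alpha, delta): alpha before delta ✓
(alpha, zeta): alpha before zeta ✓
(epsilon, alpha): epsilon before alpha ✓
(epsilon, beta): epsilon before beta ✓
(epsilon, delta): epsilon before delta ✓
(epsilon, eta): epsilon before eta ✓
(epsilon, gamma): epsilon before gamma ✓
(epsilon, kappa): epsilon before kappa ✓
(epsilon, mu): epsilon before mu ✓
(epsilon, zeta): epsilon before zeta ✓
(iota, alpha): iota before alpha ✓
(iota, beta): iota before beta ✓
(iota, delta): iota before delta ✓
(iota, eta): iota before eta ✓
(iota, gamma): iota before gamma ✓
(iota, kappa): iota before kappa ✓
(iota, mu): iota before mu ✓
(iota, zeta): iota before zeta ✓
(kappa, delta): kappa before delta ✓
(kappa, zeta): kappa before zeta ✓
Count: 20.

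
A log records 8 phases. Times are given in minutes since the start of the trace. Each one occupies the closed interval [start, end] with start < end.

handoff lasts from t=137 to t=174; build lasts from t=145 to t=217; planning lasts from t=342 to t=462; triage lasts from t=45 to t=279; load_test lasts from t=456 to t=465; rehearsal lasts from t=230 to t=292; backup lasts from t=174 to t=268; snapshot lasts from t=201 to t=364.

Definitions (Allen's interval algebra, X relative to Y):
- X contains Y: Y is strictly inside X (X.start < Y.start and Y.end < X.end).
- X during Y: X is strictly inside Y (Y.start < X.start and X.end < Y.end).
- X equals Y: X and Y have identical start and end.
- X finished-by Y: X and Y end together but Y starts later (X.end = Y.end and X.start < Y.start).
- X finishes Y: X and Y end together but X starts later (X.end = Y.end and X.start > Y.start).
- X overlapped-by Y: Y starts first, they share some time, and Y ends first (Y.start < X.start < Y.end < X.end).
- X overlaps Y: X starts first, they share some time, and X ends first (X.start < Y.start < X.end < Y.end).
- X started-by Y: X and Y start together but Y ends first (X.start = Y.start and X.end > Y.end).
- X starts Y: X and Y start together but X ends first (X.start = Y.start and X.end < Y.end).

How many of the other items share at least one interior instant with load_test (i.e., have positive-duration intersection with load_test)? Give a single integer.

Target load_test = [t=456, t=465].
backup [t=174, t=268] → before → no.
build [t=145, t=217] → before → no.
handoff [t=137, t=174] → before → no.
planning [t=342, t=462] → overlaps → counts.
rehearsal [t=230, t=292] → before → no.
snapshot [t=201, t=364] → before → no.
triage [t=45, t=279] → before → no.
Total: 1.

1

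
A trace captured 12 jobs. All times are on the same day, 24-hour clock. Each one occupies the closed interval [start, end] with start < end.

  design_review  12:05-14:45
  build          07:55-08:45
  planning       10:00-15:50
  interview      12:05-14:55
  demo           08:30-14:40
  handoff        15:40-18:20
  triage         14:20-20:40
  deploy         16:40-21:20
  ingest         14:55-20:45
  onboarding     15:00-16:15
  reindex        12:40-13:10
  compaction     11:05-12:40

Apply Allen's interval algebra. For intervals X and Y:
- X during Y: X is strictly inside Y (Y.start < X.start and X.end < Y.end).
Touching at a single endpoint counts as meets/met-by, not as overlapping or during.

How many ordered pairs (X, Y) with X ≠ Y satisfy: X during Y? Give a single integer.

Checking all 132 ordered pairs for relation 'during'; matching pairs in alphabetical order:
(compaction, demo): compaction during demo ✓
(compaction, planning): compaction during planning ✓
(design_review, planning): design_review during planning ✓
(handoff, ingest): handoff during ingest ✓
(handoff, triage): handoff during triage ✓
(interview, planning): interview during planning ✓
(onboarding, ingest): onboarding during ingest ✓
(onboarding, triage): onboarding during triage ✓
(reindex, demo): reindex during demo ✓
(reindex, design_review): reindex during design_review ✓
(reindex, interview): reindex during interview ✓
(reindex, planning): reindex during planning ✓
Count: 12.

12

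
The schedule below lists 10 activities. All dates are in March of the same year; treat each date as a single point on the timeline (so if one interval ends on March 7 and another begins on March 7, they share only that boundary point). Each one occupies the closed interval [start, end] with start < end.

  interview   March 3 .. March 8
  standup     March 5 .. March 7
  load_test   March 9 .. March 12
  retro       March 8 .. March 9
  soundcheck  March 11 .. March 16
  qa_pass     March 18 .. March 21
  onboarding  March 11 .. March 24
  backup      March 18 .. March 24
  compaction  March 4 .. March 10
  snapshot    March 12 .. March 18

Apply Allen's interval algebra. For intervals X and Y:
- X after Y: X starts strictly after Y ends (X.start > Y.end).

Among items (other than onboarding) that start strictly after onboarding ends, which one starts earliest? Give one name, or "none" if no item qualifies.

none

Target onboarding = [March 11, March 24].
backup [March 18, March 24] → finishes → excluded.
compaction [March 4, March 10] → before → excluded.
interview [March 3, March 8] → before → excluded.
load_test [March 9, March 12] → overlaps → excluded.
qa_pass [March 18, March 21] → during → excluded.
retro [March 8, March 9] → before → excluded.
snapshot [March 12, March 18] → during → excluded.
soundcheck [March 11, March 16] → starts → excluded.
standup [March 5, March 7] → before → excluded.
No candidates → none.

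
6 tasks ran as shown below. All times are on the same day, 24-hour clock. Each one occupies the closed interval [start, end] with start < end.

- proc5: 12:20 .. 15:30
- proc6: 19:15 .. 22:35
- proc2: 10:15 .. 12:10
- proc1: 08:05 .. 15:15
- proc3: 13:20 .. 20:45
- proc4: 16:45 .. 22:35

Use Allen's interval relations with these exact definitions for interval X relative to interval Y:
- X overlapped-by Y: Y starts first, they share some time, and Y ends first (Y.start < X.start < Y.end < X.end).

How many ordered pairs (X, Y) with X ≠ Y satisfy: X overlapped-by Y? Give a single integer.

Checking all 30 ordered pairs for relation 'overlapped-by'; matching pairs in alphabetical order:
(proc3, proc1): proc3 overlapped-by proc1 ✓
(proc3, proc5): proc3 overlapped-by proc5 ✓
(proc4, proc3): proc4 overlapped-by proc3 ✓
(proc5, proc1): proc5 overlapped-by proc1 ✓
(proc6, proc3): proc6 overlapped-by proc3 ✓
Count: 5.

5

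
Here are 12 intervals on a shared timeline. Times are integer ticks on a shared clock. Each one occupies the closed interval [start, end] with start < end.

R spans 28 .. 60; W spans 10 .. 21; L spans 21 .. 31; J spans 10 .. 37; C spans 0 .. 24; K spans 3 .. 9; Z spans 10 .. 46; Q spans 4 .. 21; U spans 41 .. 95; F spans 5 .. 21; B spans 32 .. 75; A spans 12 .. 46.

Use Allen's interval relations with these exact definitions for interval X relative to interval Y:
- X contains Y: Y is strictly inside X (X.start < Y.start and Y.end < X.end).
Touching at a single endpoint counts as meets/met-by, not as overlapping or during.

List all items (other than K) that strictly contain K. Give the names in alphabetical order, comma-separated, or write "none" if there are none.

Target K = [3, 9].
A [12, 46] → after → no.
B [32, 75] → after → no.
C [0, 24] → contains → yes.
F [5, 21] → overlapped-by → no.
J [10, 37] → after → no.
L [21, 31] → after → no.
Q [4, 21] → overlapped-by → no.
R [28, 60] → after → no.
U [41, 95] → after → no.
W [10, 21] → after → no.
Z [10, 46] → after → no.
Result: C.

C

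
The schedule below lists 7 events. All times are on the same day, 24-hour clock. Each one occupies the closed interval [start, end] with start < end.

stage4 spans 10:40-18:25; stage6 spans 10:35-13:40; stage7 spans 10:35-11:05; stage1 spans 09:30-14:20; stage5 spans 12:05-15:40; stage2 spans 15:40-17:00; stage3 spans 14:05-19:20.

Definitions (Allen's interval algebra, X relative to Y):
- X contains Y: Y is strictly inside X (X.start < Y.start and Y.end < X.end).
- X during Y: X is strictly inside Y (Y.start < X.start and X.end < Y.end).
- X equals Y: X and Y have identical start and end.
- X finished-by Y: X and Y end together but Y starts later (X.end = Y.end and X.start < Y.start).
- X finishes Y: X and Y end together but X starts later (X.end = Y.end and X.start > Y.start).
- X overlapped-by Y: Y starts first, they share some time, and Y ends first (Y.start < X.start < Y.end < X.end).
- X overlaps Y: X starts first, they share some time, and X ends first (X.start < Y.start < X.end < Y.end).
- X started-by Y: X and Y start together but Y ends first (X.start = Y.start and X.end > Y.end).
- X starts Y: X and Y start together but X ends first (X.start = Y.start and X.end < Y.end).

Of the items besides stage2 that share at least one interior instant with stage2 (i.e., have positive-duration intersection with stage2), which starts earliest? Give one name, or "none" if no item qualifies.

stage4

Target stage2 = [15:40, 17:00].
stage1 [09:30, 14:20] → before → excluded.
stage3 [14:05, 19:20] → contains → candidate.
stage4 [10:40, 18:25] → contains → candidate.
stage5 [12:05, 15:40] → meets → excluded.
stage6 [10:35, 13:40] → before → excluded.
stage7 [10:35, 11:05] → before → excluded.
Among candidates, earliest start is 10:40 → stage4.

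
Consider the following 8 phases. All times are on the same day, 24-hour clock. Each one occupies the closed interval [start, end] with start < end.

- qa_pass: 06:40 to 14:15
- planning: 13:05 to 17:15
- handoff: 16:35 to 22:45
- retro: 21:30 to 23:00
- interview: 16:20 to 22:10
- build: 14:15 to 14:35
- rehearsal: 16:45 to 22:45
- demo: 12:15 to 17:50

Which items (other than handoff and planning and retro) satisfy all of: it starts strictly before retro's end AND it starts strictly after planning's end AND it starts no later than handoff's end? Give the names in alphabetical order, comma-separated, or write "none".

none

Conditions: its start is strictly before retro's end (X.start < 23:00) AND its start is strictly after planning's end (X.start > 17:15) AND its start is no later than handoff's end (X.start <= 22:45).
build: start 14:15 < 23:00? ✓; start 14:15 > 17:15? ✗; start 14:15 <= 22:45? ✓ → no.
demo: start 12:15 < 23:00? ✓; start 12:15 > 17:15? ✗; start 12:15 <= 22:45? ✓ → no.
interview: start 16:20 < 23:00? ✓; start 16:20 > 17:15? ✗; start 16:20 <= 22:45? ✓ → no.
qa_pass: start 06:40 < 23:00? ✓; start 06:40 > 17:15? ✗; start 06:40 <= 22:45? ✓ → no.
rehearsal: start 16:45 < 23:00? ✓; start 16:45 > 17:15? ✗; start 16:45 <= 22:45? ✓ → no.
Result: none.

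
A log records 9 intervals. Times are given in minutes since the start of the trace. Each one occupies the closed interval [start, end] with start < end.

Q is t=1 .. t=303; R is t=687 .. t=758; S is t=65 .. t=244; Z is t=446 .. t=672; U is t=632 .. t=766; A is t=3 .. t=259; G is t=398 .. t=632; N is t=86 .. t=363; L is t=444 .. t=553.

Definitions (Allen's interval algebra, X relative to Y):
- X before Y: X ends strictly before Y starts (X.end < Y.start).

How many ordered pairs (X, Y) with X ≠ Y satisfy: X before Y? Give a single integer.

24

Checking all 72 ordered pairs for relation 'before'; matching pairs in alphabetical order:
(A, G): A before G ✓
(A, L): A before L ✓
(A, R): A before R ✓
(A, U): A before U ✓
(A, Z): A before Z ✓
(G, R): G before R ✓
(L, R): L before R ✓
(L, U): L before U ✓
(N, G): N before G ✓
(N, L): N before L ✓
(N, R): N before R ✓
(N, U): N before U ✓
(N, Z): N before Z ✓
(Q, G): Q before G ✓
(Q, L): Q before L ✓
(Q, R): Q before R ✓
(Q, U): Q before U ✓
(Q, Z): Q before Z ✓
(S, G): S before G ✓
(S, L): S before L ✓
(S, R): S before R ✓
(S, U): S before U ✓
(S, Z): S before Z ✓
(Z, R): Z before R ✓
Count: 24.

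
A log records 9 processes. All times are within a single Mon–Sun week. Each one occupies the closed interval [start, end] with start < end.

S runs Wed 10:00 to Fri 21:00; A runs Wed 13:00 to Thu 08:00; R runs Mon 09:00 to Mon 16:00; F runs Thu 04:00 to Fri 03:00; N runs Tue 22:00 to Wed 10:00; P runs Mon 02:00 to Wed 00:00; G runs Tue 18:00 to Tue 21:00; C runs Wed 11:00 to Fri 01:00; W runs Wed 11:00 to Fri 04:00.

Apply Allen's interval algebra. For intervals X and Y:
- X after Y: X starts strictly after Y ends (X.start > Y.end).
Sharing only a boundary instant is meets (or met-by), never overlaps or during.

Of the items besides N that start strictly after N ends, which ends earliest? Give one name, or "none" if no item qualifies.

A

Target N = [Tue 22:00, Wed 10:00].
A [Wed 13:00, Thu 08:00] → after → candidate.
C [Wed 11:00, Fri 01:00] → after → candidate.
F [Thu 04:00, Fri 03:00] → after → candidate.
G [Tue 18:00, Tue 21:00] → before → excluded.
P [Mon 02:00, Wed 00:00] → overlaps → excluded.
R [Mon 09:00, Mon 16:00] → before → excluded.
S [Wed 10:00, Fri 21:00] → met-by → excluded.
W [Wed 11:00, Fri 04:00] → after → candidate.
Among candidates, earliest end is Thu 08:00 → A.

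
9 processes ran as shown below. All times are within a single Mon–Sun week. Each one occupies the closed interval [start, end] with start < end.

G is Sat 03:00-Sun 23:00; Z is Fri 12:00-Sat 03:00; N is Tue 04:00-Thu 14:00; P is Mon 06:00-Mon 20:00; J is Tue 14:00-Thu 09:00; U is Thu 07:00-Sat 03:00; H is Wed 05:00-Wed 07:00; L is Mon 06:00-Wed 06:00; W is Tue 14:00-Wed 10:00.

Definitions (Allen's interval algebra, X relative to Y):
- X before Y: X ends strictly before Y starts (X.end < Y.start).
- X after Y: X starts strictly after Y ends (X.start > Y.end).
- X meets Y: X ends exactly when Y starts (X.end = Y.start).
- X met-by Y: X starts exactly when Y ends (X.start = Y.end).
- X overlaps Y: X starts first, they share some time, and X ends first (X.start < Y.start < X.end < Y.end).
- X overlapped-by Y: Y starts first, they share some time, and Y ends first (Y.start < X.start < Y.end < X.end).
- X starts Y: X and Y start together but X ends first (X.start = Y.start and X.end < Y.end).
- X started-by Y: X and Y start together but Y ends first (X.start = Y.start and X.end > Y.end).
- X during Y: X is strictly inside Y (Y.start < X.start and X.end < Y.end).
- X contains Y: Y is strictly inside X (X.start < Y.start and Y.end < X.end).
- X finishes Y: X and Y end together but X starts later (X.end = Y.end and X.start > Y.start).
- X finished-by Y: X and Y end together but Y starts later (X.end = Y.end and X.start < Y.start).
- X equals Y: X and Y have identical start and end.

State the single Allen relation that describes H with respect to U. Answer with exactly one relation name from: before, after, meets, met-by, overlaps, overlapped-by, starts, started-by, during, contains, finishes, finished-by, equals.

H = [Wed 05:00, Wed 07:00]; U = [Thu 07:00, Sat 03:00].
Compare endpoints: H.start < U.start, H.start < U.end, H.end < U.start, H.end < U.end.
That pattern is 'before'.

before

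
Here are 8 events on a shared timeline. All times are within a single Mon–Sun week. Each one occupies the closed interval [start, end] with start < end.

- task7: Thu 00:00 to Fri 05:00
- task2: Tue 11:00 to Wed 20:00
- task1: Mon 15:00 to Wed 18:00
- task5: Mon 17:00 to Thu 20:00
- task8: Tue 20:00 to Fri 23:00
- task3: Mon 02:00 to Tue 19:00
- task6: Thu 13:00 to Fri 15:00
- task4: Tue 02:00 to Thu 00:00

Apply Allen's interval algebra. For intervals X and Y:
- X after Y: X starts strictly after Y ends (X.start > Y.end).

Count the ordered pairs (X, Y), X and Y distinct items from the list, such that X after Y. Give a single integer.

8

Checking all 56 ordered pairs for relation 'after'; matching pairs in alphabetical order:
(task6, task1): task6 after task1 ✓
(task6, task2): task6 after task2 ✓
(task6, task3): task6 after task3 ✓
(task6, task4): task6 after task4 ✓
(task7, task1): task7 after task1 ✓
(task7, task2): task7 after task2 ✓
(task7, task3): task7 after task3 ✓
(task8, task3): task8 after task3 ✓
Count: 8.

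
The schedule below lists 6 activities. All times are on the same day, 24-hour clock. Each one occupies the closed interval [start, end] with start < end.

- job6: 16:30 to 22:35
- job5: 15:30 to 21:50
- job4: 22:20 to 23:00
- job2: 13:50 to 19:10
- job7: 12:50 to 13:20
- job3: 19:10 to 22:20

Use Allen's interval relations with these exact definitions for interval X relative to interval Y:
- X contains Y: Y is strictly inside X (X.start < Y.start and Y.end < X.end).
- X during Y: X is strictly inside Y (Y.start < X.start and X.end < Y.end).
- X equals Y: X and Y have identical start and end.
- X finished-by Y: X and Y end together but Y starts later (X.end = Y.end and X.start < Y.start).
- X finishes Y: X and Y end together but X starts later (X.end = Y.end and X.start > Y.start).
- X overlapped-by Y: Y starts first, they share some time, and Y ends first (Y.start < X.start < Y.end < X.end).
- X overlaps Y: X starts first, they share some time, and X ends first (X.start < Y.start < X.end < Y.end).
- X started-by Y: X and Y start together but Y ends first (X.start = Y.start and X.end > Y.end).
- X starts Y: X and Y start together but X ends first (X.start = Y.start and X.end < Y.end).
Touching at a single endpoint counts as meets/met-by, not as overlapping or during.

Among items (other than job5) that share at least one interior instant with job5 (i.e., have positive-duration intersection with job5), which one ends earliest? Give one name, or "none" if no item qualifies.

Target job5 = [15:30, 21:50].
job2 [13:50, 19:10] → overlaps → candidate.
job3 [19:10, 22:20] → overlapped-by → candidate.
job4 [22:20, 23:00] → after → excluded.
job6 [16:30, 22:35] → overlapped-by → candidate.
job7 [12:50, 13:20] → before → excluded.
Among candidates, earliest end is 19:10 → job2.

job2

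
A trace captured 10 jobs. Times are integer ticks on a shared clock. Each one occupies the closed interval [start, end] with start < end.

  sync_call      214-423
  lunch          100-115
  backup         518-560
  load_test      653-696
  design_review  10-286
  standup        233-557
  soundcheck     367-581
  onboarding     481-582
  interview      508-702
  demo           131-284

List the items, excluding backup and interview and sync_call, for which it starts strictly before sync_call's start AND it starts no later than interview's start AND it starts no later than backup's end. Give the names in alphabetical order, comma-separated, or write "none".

demo, design_review, lunch

Conditions: its start is strictly before sync_call's start (X.start < 214) AND its start is no later than interview's start (X.start <= 508) AND its start is no later than backup's end (X.start <= 560).
demo: start 131 < 214? ✓; start 131 <= 508? ✓; start 131 <= 560? ✓ → yes.
design_review: start 10 < 214? ✓; start 10 <= 508? ✓; start 10 <= 560? ✓ → yes.
load_test: start 653 < 214? ✗; start 653 <= 508? ✗; start 653 <= 560? ✗ → no.
lunch: start 100 < 214? ✓; start 100 <= 508? ✓; start 100 <= 560? ✓ → yes.
onboarding: start 481 < 214? ✗; start 481 <= 508? ✓; start 481 <= 560? ✓ → no.
soundcheck: start 367 < 214? ✗; start 367 <= 508? ✓; start 367 <= 560? ✓ → no.
standup: start 233 < 214? ✗; start 233 <= 508? ✓; start 233 <= 560? ✓ → no.
Result: demo, design_review, lunch.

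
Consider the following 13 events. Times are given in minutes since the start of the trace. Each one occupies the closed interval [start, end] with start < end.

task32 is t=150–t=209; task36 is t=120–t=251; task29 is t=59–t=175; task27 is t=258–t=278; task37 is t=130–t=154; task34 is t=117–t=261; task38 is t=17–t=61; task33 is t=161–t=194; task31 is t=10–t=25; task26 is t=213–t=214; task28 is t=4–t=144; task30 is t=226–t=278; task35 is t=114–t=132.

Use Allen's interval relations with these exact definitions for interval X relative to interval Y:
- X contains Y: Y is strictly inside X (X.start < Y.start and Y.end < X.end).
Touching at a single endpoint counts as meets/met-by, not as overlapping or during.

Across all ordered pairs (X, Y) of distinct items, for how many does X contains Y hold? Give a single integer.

15

Checking all 156 ordered pairs for relation 'contains'; matching pairs in alphabetical order:
(task28, task31): task28 contains task31 ✓
(task28, task35): task28 contains task35 ✓
(task28, task38): task28 contains task38 ✓
(task29, task35): task29 contains task35 ✓
(task29, task37): task29 contains task37 ✓
(task32, task33): task32 contains task33 ✓
(task34, task26): task34 contains task26 ✓
(task34, task32): task34 contains task32 ✓
(task34, task33): task34 contains task33 ✓
(task34, task36): task34 contains task36 ✓
(task34, task37): task34 contains task37 ✓
(task36, task26): task36 contains task26 ✓
(task36, task32): task36 contains task32 ✓
(task36, task33): task36 contains task33 ✓
(task36, task37): task36 contains task37 ✓
Count: 15.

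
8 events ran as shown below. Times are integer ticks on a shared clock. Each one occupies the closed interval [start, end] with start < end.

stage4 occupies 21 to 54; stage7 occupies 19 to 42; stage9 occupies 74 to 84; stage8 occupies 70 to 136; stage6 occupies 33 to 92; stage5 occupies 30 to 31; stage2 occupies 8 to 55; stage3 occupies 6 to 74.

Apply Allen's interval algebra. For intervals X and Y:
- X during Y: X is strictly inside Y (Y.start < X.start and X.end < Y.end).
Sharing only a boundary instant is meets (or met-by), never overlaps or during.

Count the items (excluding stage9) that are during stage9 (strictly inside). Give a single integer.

0

Target stage9 = [74, 84].
stage2 [8, 55] → before → no.
stage3 [6, 74] → meets → no.
stage4 [21, 54] → before → no.
stage5 [30, 31] → before → no.
stage6 [33, 92] → contains → no.
stage7 [19, 42] → before → no.
stage8 [70, 136] → contains → no.
Total: 0.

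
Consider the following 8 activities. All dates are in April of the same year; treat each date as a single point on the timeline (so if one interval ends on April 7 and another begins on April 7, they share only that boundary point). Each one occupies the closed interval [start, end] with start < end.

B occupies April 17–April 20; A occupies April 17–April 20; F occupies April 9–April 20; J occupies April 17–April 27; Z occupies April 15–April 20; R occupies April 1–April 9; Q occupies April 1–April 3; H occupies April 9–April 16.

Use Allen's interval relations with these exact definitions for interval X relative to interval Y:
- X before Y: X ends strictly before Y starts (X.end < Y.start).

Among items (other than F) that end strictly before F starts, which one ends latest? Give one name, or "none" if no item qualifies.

Target F = [April 9, April 20].
A [April 17, April 20] → finishes → excluded.
B [April 17, April 20] → finishes → excluded.
H [April 9, April 16] → starts → excluded.
J [April 17, April 27] → overlapped-by → excluded.
Q [April 1, April 3] → before → candidate.
R [April 1, April 9] → meets → excluded.
Z [April 15, April 20] → finishes → excluded.
Among candidates, latest end is April 3 → Q.

Q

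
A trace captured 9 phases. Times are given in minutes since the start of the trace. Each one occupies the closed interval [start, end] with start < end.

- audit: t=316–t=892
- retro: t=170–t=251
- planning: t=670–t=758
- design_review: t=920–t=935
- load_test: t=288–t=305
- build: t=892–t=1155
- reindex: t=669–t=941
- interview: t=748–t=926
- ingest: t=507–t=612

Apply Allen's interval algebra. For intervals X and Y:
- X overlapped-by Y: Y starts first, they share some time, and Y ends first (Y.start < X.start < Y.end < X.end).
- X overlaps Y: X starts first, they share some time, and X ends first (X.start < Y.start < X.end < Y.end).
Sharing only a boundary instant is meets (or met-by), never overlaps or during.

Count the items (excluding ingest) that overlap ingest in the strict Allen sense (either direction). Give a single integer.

0

Target ingest = [t=507, t=612].
audit [t=316, t=892] → contains → no.
build [t=892, t=1155] → after → no.
design_review [t=920, t=935] → after → no.
interview [t=748, t=926] → after → no.
load_test [t=288, t=305] → before → no.
planning [t=670, t=758] → after → no.
reindex [t=669, t=941] → after → no.
retro [t=170, t=251] → before → no.
Total: 0.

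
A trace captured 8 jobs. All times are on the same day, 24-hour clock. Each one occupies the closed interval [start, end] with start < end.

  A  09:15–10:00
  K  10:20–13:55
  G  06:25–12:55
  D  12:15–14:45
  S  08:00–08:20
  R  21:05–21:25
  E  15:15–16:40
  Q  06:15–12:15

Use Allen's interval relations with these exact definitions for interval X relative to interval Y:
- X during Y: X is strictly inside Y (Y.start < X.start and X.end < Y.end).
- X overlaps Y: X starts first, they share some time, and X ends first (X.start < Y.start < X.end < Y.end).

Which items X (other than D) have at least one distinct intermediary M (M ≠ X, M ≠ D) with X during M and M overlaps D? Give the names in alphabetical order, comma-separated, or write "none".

Target D = [12:15, 14:45].
Intermediaries M with M overlaps D: G, K.
Via G — items with X during G: A, S.
Via K — items with X during K: none.
Union: A, S.

A, S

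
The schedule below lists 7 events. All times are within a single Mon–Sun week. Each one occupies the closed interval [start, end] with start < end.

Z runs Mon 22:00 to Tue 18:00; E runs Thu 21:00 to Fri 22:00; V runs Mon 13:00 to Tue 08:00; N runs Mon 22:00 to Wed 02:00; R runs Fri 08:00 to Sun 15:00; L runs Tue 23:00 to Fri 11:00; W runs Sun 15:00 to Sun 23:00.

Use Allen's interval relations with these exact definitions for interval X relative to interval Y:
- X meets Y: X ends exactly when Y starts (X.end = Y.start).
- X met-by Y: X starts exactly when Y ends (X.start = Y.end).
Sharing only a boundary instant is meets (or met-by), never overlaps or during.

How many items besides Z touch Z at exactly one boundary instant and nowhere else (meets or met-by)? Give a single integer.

Target Z = [Mon 22:00, Tue 18:00].
E [Thu 21:00, Fri 22:00] → after → no.
L [Tue 23:00, Fri 11:00] → after → no.
N [Mon 22:00, Wed 02:00] → started-by → no.
R [Fri 08:00, Sun 15:00] → after → no.
V [Mon 13:00, Tue 08:00] → overlaps → no.
W [Sun 15:00, Sun 23:00] → after → no.
Total: 0.

0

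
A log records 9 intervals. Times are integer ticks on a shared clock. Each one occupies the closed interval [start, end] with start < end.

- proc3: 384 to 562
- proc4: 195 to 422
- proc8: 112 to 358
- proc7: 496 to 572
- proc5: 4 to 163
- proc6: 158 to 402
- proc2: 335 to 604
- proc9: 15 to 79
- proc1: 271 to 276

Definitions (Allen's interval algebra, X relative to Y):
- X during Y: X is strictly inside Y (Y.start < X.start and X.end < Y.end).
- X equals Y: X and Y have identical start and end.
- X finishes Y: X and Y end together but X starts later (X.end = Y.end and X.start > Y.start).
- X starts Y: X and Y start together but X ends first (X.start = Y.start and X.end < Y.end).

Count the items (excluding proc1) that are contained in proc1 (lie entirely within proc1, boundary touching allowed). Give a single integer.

0

Target proc1 = [271, 276].
proc2 [335, 604] → after → no.
proc3 [384, 562] → after → no.
proc4 [195, 422] → contains → no.
proc5 [4, 163] → before → no.
proc6 [158, 402] → contains → no.
proc7 [496, 572] → after → no.
proc8 [112, 358] → contains → no.
proc9 [15, 79] → before → no.
Total: 0.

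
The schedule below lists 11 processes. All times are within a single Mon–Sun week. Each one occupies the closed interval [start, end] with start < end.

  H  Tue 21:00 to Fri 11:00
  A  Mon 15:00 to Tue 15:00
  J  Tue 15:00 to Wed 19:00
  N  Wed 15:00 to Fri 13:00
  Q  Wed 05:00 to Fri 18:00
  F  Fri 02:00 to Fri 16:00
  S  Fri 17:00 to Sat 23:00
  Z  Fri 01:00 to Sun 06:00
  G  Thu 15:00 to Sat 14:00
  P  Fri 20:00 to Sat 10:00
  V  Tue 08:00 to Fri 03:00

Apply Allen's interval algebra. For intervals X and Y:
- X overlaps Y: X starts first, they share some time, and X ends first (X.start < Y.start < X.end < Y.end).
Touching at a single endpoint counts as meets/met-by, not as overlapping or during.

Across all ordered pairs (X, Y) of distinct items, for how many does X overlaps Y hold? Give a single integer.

23

Checking all 110 ordered pairs for relation 'overlaps'; matching pairs in alphabetical order:
(A, V): A overlaps V ✓
(G, S): G overlaps S ✓
(G, Z): G overlaps Z ✓
(H, F): H overlaps F ✓
(H, G): H overlaps G ✓
(H, N): H overlaps N ✓
(H, Q): H overlaps Q ✓
(H, Z): H overlaps Z ✓
(J, H): J overlaps H ✓
(J, N): J overlaps N ✓
(J, Q): J overlaps Q ✓
(N, F): N overlaps F ✓
(N, G): N overlaps G ✓
(N, Z): N overlaps Z ✓
(Q, G): Q overlaps G ✓
(Q, S): Q overlaps S ✓
(Q, Z): Q overlaps Z ✓
(V, F): V overlaps F ✓
(V, G): V overlaps G ✓
(V, H): V overlaps H ✓
(V, N): V overlaps N ✓
(V, Q): V overlaps Q ✓
(V, Z): V overlaps Z ✓
Count: 23.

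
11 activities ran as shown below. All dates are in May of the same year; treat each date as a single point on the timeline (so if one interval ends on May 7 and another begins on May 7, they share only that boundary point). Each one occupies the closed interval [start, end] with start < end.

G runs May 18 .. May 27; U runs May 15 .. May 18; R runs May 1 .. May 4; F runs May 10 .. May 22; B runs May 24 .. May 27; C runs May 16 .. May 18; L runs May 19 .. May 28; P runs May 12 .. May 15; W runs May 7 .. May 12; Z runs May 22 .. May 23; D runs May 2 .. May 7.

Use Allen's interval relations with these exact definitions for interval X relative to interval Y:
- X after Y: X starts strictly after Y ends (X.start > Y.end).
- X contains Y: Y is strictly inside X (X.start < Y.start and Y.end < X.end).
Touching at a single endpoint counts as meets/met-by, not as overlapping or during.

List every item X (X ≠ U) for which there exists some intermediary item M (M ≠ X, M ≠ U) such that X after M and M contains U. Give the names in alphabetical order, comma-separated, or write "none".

Target U = [May 15, May 18].
Intermediaries M with M contains U: F.
Via F — items with X after F: B.
Union: B.

B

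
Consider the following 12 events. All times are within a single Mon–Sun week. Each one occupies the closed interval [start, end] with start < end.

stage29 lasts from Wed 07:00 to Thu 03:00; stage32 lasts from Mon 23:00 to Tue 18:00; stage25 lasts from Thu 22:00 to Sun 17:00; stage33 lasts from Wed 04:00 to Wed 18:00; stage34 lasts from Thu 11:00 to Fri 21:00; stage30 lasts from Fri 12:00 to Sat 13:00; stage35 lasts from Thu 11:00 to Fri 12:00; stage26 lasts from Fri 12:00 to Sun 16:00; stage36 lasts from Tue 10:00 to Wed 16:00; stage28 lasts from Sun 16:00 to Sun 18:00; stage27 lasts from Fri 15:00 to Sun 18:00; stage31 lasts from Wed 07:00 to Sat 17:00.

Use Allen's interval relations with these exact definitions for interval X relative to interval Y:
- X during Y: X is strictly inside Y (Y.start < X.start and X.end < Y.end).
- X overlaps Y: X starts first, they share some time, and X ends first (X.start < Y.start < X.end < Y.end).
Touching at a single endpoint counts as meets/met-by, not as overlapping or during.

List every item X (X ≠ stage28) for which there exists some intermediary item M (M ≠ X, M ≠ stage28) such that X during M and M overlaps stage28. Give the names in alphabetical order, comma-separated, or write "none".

stage26, stage30

Target stage28 = [Sun 16:00, Sun 18:00].
Intermediaries M with M overlaps stage28: stage25.
Via stage25 — items with X during stage25: stage26, stage30.
Union: stage26, stage30.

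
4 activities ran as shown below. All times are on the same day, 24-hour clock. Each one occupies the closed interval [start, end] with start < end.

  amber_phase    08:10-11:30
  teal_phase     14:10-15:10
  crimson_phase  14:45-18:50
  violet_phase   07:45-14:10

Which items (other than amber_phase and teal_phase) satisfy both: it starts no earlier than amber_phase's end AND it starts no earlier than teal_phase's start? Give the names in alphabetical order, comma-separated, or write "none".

crimson_phase

Conditions: its start is no earlier than amber_phase's end (X.start >= 11:30) AND its start is no earlier than teal_phase's start (X.start >= 14:10).
crimson_phase: start 14:45 >= 11:30? ✓; start 14:45 >= 14:10? ✓ → yes.
violet_phase: start 07:45 >= 11:30? ✗; start 07:45 >= 14:10? ✗ → no.
Result: crimson_phase.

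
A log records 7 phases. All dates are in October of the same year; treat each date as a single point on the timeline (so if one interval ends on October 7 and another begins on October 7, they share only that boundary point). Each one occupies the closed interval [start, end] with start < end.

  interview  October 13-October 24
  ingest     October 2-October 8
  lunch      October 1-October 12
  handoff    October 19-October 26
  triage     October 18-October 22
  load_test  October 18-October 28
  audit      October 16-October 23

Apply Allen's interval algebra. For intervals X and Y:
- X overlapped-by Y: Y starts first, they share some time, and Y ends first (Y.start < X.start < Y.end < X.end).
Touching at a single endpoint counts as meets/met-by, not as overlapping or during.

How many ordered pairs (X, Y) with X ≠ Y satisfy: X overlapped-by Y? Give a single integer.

5

Checking all 42 ordered pairs for relation 'overlapped-by'; matching pairs in alphabetical order:
(handoff, audit): handoff overlapped-by audit ✓
(handoff, interview): handoff overlapped-by interview ✓
(handoff, triage): handoff overlapped-by triage ✓
(load_test, audit): load_test overlapped-by audit ✓
(load_test, interview): load_test overlapped-by interview ✓
Count: 5.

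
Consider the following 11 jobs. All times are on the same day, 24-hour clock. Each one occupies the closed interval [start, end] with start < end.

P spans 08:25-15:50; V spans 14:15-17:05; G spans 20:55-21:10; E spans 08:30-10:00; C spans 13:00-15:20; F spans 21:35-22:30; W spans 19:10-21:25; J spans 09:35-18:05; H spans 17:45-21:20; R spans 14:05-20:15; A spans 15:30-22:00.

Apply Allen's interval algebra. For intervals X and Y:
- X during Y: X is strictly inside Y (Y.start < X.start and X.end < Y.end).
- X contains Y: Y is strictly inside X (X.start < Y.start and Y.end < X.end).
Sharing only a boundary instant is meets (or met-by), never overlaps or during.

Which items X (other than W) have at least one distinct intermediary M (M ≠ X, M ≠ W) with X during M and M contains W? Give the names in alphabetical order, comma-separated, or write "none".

Target W = [19:10, 21:25].
Intermediaries M with M contains W: A.
Via A — items with X during A: G, H.
Union: G, H.

G, H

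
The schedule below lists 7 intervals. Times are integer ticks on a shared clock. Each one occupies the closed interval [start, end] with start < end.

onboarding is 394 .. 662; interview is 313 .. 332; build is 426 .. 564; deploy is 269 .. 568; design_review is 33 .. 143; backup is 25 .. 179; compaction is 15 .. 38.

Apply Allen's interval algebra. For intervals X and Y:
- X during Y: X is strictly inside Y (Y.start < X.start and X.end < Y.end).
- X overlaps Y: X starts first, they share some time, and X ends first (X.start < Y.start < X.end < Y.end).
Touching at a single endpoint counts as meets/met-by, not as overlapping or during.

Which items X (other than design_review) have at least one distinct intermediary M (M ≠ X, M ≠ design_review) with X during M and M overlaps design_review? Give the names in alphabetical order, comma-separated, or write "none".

Target design_review = [33, 143].
Intermediaries M with M overlaps design_review: compaction.
Via compaction — items with X during compaction: none.
Union: none.

none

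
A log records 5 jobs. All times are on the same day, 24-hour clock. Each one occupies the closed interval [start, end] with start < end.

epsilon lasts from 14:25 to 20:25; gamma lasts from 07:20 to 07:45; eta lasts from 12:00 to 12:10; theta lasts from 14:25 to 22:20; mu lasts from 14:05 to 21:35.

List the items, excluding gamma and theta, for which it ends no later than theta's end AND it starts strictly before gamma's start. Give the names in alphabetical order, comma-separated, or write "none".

none

Conditions: its end is no later than theta's end (X.end <= 22:20) AND its start is strictly before gamma's start (X.start < 07:20).
epsilon: end 20:25 <= 22:20? ✓; start 14:25 < 07:20? ✗ → no.
eta: end 12:10 <= 22:20? ✓; start 12:00 < 07:20? ✗ → no.
mu: end 21:35 <= 22:20? ✓; start 14:05 < 07:20? ✗ → no.
Result: none.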